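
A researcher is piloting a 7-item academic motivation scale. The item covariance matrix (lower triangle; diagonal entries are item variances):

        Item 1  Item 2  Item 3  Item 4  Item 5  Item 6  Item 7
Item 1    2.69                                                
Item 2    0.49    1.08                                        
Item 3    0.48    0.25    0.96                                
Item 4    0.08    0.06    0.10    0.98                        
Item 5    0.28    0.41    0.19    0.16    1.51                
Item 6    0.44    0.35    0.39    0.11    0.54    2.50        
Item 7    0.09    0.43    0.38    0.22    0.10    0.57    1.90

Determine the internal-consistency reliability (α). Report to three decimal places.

α = 0.598

sum of item variances = 2.69 + 1.08 + 0.96 + 0.98 + 1.51 + 2.50 + 1.90 = 11.62
Sum of the distinct covariances = 6.12
σ²_T = 11.62 + 2 × 6.12 = 23.86
α = (k/(k−1))·(1 − sum of item variances/σ²_T) = (7/6)·(1 − 11.62/23.86) = 0.598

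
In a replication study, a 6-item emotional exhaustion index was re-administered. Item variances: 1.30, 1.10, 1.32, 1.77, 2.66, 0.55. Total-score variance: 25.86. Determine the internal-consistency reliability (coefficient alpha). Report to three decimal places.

ΣVar(i) = 1.30 + 1.10 + 1.32 + 1.77 + 2.66 + 0.55 = 8.70
α = (k/(k−1))·(1 − ΣVar(i)/σ²_total) = (6/5)·(1 − 8.70/25.86) = 0.796

coefficient alpha = 0.796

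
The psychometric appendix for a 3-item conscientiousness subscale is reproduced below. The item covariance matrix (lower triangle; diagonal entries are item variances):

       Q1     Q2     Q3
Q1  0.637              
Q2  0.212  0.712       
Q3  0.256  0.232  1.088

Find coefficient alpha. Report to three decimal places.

coefficient alpha = 0.547

Σσ²ᵢ = 0.637 + 0.712 + 1.088 = 2.437
Σ_{i<j} σ_ij = 0.700
σ²_total = 2.437 + 2 × 0.700 = 3.837
α = (k/(k−1))·(1 − Σσ²ᵢ/σ²_total) = (3/2)·(1 − 2.437/3.837) = 0.547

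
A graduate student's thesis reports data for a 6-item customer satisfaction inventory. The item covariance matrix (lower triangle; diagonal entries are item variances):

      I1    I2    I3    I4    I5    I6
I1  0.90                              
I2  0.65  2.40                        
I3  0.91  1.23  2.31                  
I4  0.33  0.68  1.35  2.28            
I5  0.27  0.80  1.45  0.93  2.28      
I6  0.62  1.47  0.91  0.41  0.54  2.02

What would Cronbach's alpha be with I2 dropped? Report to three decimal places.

α = 0.765

Remaining items: I1, I3, I4, I5, I6 (k = 5).
sum of item variances = 0.90 + 2.31 + 2.28 + 2.28 + 2.02 = 9.79
total variance = 9.79 + 2 × 7.72 = 25.23
α (item deleted) = (5/4)·(1 − 9.79/25.23) = 0.765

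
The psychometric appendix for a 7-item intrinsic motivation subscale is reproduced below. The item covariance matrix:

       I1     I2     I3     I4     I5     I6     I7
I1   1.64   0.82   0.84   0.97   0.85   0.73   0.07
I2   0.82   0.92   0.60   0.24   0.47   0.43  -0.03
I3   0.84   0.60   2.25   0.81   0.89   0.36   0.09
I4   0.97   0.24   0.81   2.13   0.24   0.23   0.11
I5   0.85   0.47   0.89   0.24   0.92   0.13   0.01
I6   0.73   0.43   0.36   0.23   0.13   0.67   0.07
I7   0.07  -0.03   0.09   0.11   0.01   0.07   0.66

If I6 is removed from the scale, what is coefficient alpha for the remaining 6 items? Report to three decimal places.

Remaining items: I1, I2, I3, I4, I5, I7 (k = 6).
ΣVar(i) = 1.64 + 0.92 + 2.25 + 2.13 + 0.92 + 0.66 = 8.52
Var(T) = 8.52 + 2 × 6.98 = 22.48
α (item deleted) = (6/5)·(1 − 8.52/22.48) = 0.745

α = 0.745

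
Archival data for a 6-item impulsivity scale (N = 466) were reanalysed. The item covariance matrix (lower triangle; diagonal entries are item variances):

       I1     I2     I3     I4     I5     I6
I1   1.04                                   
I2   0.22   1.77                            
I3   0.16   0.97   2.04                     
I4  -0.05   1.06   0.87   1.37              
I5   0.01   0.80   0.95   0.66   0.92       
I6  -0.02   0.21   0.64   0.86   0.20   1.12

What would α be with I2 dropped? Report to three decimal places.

Remaining items: I1, I3, I4, I5, I6 (k = 5).
sum of item variances = 1.04 + 2.04 + 1.37 + 0.92 + 1.12 = 6.49
total variance = 6.49 + 2 × 4.28 = 15.05
α (item deleted) = (5/4)·(1 − 6.49/15.05) = 0.711

α = 0.711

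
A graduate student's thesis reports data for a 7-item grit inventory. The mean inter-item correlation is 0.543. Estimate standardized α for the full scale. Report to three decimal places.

standardized α = 0.893

Standardized α = k·r̄ / (1 + (k−1)·r̄) = 7 × 0.543 / (1 + 6 × 0.543)
  = 3.8010 / 4.2580 = 0.893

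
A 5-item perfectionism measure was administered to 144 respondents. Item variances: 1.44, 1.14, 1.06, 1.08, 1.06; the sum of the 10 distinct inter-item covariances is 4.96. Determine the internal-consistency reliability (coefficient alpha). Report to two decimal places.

sum of item variances = 1.44 + 1.14 + 1.06 + 1.08 + 1.06 = 5.78
Sum of distinct covariances = 4.96
σ²_total = sum of item variances + 2·Σcov = 5.78 + 2 × 4.96 = 15.70
α = (5/4)·(1 − 5.78/15.70) = 0.79

coefficient alpha = 0.79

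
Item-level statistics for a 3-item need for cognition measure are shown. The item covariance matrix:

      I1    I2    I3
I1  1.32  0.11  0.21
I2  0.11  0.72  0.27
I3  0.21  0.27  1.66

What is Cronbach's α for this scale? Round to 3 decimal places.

Σσ²ᵢ = 1.32 + 0.72 + 1.66 = 3.70
Σ_{i<j} σ_ij = 0.59
σ²_total = 3.70 + 2 × 0.59 = 4.88
α = (k/(k−1))·(1 − Σσ²ᵢ/σ²_total) = (3/2)·(1 − 3.70/4.88) = 0.363

Cronbach's α = 0.363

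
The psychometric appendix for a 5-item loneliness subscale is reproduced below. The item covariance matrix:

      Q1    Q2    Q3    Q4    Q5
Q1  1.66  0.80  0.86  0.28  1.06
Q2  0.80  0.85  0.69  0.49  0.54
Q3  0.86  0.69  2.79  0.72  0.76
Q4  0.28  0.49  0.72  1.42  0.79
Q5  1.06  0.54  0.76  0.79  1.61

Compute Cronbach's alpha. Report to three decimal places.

ΣVar(i) = 1.66 + 0.85 + 2.79 + 1.42 + 1.61 = 8.33
Σ_{i<j} σ_ij = 6.99
Var(T) = 8.33 + 2 × 6.99 = 22.31
α = (k/(k−1))·(1 − ΣVar(i)/Var(T)) = (5/4)·(1 − 8.33/22.31) = 0.783

α = 0.783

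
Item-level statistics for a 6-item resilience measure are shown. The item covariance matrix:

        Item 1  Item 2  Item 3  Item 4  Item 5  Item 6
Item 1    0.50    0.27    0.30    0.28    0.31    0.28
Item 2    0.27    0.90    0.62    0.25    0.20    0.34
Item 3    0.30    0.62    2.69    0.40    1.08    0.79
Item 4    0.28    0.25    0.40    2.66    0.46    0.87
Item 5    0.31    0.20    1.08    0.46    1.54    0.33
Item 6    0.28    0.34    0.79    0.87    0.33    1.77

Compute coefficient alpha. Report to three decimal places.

α = 0.689

ΣVar(i) = 0.50 + 0.90 + 2.69 + 2.66 + 1.54 + 1.77 = 10.06
Σ_{i<j} σ_ij = 6.78
total variance = 10.06 + 2 × 6.78 = 23.62
α = (k/(k−1))·(1 − ΣVar(i)/total variance) = (6/5)·(1 − 10.06/23.62) = 0.689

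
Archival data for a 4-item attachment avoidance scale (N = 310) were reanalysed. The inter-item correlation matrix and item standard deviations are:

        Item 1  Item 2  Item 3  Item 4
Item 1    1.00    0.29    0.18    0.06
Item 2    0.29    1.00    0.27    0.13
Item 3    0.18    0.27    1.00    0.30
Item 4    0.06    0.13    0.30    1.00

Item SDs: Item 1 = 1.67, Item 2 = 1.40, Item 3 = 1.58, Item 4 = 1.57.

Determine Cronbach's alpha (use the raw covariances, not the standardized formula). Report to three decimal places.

Σσ²ᵢ = 1.67² + 1.40² + 1.58² + 1.57² = 9.7102
Covariances σ_ij = r_ij · s_i · s_j:
  σ(Item 1,Item 2) = 0.29 × 1.67 × 1.40 = 0.6780
  σ(Item 1,Item 3) = 0.18 × 1.67 × 1.58 = 0.4749
  σ(Item 1,Item 4) = 0.06 × 1.67 × 1.57 = 0.1573
  σ(Item 2,Item 3) = 0.27 × 1.40 × 1.58 = 0.5972
  σ(Item 2,Item 4) = 0.13 × 1.40 × 1.57 = 0.2857
  σ(Item 3,Item 4) = 0.30 × 1.58 × 1.57 = 0.7442
σ²_T = Σσ²ᵢ + 2·Σσ_ij = 9.7102 + 2 × 2.9373 = 15.5848
α = (4/3)·(1 − 9.7102/15.5848) = 0.503

Cronbach's alpha = 0.503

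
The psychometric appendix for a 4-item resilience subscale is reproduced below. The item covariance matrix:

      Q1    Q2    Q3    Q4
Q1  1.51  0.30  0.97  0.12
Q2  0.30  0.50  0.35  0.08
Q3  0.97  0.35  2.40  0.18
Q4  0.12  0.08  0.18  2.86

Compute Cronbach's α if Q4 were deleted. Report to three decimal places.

Remaining items: Q1, Q2, Q3 (k = 3).
Σσᵢ² = 1.51 + 0.50 + 2.40 = 4.41
total variance = 4.41 + 2 × 1.62 = 7.65
α (item deleted) = (3/2)·(1 − 4.41/7.65) = 0.635

α = 0.635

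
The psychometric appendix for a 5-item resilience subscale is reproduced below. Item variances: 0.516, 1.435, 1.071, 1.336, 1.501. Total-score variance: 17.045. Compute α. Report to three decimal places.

sum of item variances = 0.516 + 1.435 + 1.071 + 1.336 + 1.501 = 5.859
α = (k/(k−1))·(1 − sum of item variances/σ²_total) = (5/4)·(1 − 5.859/17.045) = 0.820

α = 0.820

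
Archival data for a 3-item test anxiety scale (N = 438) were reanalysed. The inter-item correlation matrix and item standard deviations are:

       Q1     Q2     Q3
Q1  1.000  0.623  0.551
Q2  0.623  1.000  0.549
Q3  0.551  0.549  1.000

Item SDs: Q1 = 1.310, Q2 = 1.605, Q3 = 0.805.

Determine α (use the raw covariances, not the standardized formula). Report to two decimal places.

α = 0.77

Σσ²ᵢ = 1.310² + 1.605² + 0.805² = 4.9402
Covariances σ_ij = r_ij · s_i · s_j:
  σ(Q1,Q2) = 0.623 × 1.310 × 1.605 = 1.3099
  σ(Q1,Q3) = 0.551 × 1.310 × 0.805 = 0.5811
  σ(Q2,Q3) = 0.549 × 1.605 × 0.805 = 0.7093
σ²_T = Σσ²ᵢ + 2·Σσ_ij = 4.9402 + 2 × 2.6003 = 10.1408
α = (3/2)·(1 − 4.9402/10.1408) = 0.77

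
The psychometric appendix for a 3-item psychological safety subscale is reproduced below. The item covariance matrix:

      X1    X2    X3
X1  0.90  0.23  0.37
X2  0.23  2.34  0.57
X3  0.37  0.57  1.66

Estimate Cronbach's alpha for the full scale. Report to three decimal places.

sum of item variances = 0.90 + 2.34 + 1.66 = 4.90
Sum of off-diagonal covariances = 1.17
total variance = 4.90 + 2 × 1.17 = 7.24
α = (k/(k−1))·(1 − sum of item variances/total variance) = (3/2)·(1 − 4.90/7.24) = 0.485

α = 0.485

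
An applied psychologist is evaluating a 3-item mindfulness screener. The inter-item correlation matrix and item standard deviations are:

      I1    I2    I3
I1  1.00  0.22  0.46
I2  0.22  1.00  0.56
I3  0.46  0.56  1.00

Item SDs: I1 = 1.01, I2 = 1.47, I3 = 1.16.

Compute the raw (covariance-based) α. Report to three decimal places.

Σσ²ᵢ = 1.01² + 1.47² + 1.16² = 4.5266
Covariances σ_ij = r_ij · s_i · s_j:
  σ(I1,I2) = 0.22 × 1.01 × 1.47 = 0.3266
  σ(I1,I3) = 0.46 × 1.01 × 1.16 = 0.5389
  σ(I2,I3) = 0.56 × 1.47 × 1.16 = 0.9549
σ²_T = Σσ²ᵢ + 2·Σσ_ij = 4.5266 + 2 × 1.8204 = 8.1674
α = (3/2)·(1 − 4.5266/8.1674) = 0.669

α = 0.669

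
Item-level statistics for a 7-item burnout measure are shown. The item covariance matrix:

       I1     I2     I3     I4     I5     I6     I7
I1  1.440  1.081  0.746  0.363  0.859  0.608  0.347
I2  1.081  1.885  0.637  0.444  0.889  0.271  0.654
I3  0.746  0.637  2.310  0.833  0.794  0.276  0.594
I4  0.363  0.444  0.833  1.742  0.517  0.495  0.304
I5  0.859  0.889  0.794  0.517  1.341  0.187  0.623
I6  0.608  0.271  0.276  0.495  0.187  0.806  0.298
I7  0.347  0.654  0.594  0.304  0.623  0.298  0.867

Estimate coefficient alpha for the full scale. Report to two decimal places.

Σσ²ᵢ = 1.440 + 1.885 + 2.310 + 1.742 + 1.341 + 0.806 + 0.867 = 10.391
Sum of the distinct covariances = 11.820
total variance = 10.391 + 2 × 11.820 = 34.031
α = (k/(k−1))·(1 − Σσ²ᵢ/total variance) = (7/6)·(1 − 10.391/34.031) = 0.81

α = 0.81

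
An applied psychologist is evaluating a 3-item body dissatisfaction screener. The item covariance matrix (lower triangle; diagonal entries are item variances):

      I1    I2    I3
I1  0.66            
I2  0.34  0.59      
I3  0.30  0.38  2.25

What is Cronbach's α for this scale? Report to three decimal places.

α = 0.552

Σσ²ᵢ = 0.66 + 0.59 + 2.25 = 3.50
Sum of the distinct covariances = 1.02
total variance = 3.50 + 2 × 1.02 = 5.54
α = (k/(k−1))·(1 − Σσ²ᵢ/total variance) = (3/2)·(1 − 3.50/5.54) = 0.552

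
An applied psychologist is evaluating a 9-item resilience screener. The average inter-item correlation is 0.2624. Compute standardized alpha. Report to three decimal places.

standardized alpha = 0.762

Standardized α = k·r̄ / (1 + (k−1)·r̄) = 9 × 0.2624 / (1 + 8 × 0.2624)
  = 2.3616 / 3.0992 = 0.762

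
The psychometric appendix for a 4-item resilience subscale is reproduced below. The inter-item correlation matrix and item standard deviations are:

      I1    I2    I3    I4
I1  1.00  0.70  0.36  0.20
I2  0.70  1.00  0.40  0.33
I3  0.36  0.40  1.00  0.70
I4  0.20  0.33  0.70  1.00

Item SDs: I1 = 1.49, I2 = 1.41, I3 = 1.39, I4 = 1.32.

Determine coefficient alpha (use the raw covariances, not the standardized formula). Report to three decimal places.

Σσ²ᵢ = 1.49² + 1.41² + 1.39² + 1.32² = 7.8827
Covariances σ_ij = r_ij · s_i · s_j:
  σ(I1,I2) = 0.70 × 1.49 × 1.41 = 1.4706
  σ(I1,I3) = 0.36 × 1.49 × 1.39 = 0.7456
  σ(I1,I4) = 0.20 × 1.49 × 1.32 = 0.3934
  σ(I2,I3) = 0.40 × 1.41 × 1.39 = 0.7840
  σ(I2,I4) = 0.33 × 1.41 × 1.32 = 0.6142
  σ(I3,I4) = 0.70 × 1.39 × 1.32 = 1.2844
σ²_T = Σσ²ᵢ + 2·Σσ_ij = 7.8827 + 2 × 5.2922 = 18.4671
α = (4/3)·(1 − 7.8827/18.4671) = 0.764

α = 0.764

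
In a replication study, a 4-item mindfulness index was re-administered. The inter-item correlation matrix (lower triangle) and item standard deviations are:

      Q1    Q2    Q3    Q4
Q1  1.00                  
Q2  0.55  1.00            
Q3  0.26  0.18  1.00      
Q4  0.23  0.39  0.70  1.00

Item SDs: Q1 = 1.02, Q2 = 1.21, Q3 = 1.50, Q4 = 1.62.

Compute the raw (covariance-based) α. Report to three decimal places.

Σσ²ᵢ = 1.02² + 1.21² + 1.50² + 1.62² = 7.3789
Covariances σ_ij = r_ij · s_i · s_j:
  σ(Q1,Q2) = 0.55 × 1.02 × 1.21 = 0.6788
  σ(Q1,Q3) = 0.26 × 1.02 × 1.50 = 0.3978
  σ(Q1,Q4) = 0.23 × 1.02 × 1.62 = 0.3801
  σ(Q2,Q3) = 0.18 × 1.21 × 1.50 = 0.3267
  σ(Q2,Q4) = 0.39 × 1.21 × 1.62 = 0.7645
  σ(Q3,Q4) = 0.70 × 1.50 × 1.62 = 1.7010
σ²_T = Σσ²ᵢ + 2·Σσ_ij = 7.3789 + 2 × 4.2489 = 15.8767
α = (4/3)·(1 − 7.3789/15.8767) = 0.714

α = 0.714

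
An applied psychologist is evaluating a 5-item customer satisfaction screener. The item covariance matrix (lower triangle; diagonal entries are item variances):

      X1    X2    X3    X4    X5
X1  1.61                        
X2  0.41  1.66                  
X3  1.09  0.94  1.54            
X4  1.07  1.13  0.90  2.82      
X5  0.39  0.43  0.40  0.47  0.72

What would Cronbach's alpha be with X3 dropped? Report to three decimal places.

Remaining items: X1, X2, X4, X5 (k = 4).
Σσ²ᵢ = 1.61 + 1.66 + 2.82 + 0.72 = 6.81
Var(T) = 6.81 + 2 × 3.90 = 14.61
α (item deleted) = (4/3)·(1 − 6.81/14.61) = 0.712

Cronbach's alpha = 0.712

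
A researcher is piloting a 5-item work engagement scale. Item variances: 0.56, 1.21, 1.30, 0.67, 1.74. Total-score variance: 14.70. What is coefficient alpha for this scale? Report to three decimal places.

coefficient alpha = 0.784

Σσ²ᵢ = 0.56 + 1.21 + 1.30 + 0.67 + 1.74 = 5.48
α = (k/(k−1))·(1 − Σσ²ᵢ/σ²_T) = (5/4)·(1 − 5.48/14.70) = 0.784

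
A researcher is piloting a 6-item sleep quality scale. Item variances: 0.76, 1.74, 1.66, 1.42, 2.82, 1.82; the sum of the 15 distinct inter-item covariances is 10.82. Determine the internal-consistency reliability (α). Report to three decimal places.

ΣVar(i) = 0.76 + 1.74 + 1.66 + 1.42 + 2.82 + 1.82 = 10.22
Sum of distinct covariances = 10.82
total variance = ΣVar(i) + 2·Σcov = 10.22 + 2 × 10.82 = 31.86
α = (6/5)·(1 − 10.22/31.86) = 0.815

α = 0.815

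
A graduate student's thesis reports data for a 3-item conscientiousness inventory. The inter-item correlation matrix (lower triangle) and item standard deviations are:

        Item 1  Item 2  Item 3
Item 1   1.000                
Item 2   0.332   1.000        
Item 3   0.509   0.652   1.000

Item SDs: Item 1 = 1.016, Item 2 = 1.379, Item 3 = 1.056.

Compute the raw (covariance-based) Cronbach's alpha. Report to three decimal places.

Σσ²ᵢ = 1.016² + 1.379² + 1.056² = 4.0490
Covariances σ_ij = r_ij · s_i · s_j:
  σ(Item 1,Item 2) = 0.332 × 1.016 × 1.379 = 0.4652
  σ(Item 1,Item 3) = 0.509 × 1.016 × 1.056 = 0.5461
  σ(Item 2,Item 3) = 0.652 × 1.379 × 1.056 = 0.9495
σ²_T = Σσ²ᵢ + 2·Σσ_ij = 4.0490 + 2 × 1.9608 = 7.9706
α = (3/2)·(1 − 4.0490/7.9706) = 0.738

Cronbach's alpha = 0.738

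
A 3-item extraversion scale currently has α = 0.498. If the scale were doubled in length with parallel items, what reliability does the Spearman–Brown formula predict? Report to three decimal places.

predicted reliability = 0.665

Length factor m = 2
α' = m·α / (1 + (m−1)·α)
   = 2 × 0.498 / (1 + (2 − 1) × 0.498)
   = 0.9960 / 1.4980 = 0.665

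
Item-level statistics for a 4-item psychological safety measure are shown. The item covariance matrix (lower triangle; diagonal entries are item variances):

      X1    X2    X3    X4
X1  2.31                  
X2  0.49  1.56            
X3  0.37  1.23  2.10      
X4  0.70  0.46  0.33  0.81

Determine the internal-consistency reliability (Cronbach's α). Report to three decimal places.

Cronbach's α = 0.685

Σσ²ᵢ = 2.31 + 1.56 + 2.10 + 0.81 = 6.78
Sum of the distinct covariances = 3.58
Var(T) = 6.78 + 2 × 3.58 = 13.94
α = (k/(k−1))·(1 − Σσ²ᵢ/Var(T)) = (4/3)·(1 − 6.78/13.94) = 0.685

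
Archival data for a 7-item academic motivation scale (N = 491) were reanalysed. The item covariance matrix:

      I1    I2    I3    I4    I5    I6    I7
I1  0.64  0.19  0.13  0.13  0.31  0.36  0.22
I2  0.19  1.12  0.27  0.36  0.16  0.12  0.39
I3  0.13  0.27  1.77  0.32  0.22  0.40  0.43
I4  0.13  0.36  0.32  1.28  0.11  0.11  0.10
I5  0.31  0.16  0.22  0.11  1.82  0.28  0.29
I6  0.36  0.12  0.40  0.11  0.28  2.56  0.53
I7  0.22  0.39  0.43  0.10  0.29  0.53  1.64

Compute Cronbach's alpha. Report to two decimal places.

ΣVar(i) = 0.64 + 1.12 + 1.77 + 1.28 + 1.82 + 2.56 + 1.64 = 10.83
Sum of off-diagonal covariances = 5.43
Var(T) = 10.83 + 2 × 5.43 = 21.69
α = (k/(k−1))·(1 − ΣVar(i)/Var(T)) = (7/6)·(1 − 10.83/21.69) = 0.58

Cronbach's alpha = 0.58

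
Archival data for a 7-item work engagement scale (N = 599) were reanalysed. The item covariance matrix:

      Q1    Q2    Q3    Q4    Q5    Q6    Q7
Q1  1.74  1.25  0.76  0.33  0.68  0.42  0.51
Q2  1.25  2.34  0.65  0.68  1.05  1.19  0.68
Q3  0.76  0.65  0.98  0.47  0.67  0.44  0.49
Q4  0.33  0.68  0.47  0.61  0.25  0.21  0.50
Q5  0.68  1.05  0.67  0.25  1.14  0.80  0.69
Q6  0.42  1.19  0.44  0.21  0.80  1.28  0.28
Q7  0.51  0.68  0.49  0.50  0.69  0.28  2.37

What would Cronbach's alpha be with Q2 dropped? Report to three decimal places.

Remaining items: Q1, Q3, Q4, Q5, Q6, Q7 (k = 6).
Σσ²ᵢ = 1.74 + 0.98 + 0.61 + 1.14 + 1.28 + 2.37 = 8.12
Var(T) = 8.12 + 2 × 7.50 = 23.12
α (item deleted) = (6/5)·(1 − 8.12/23.12) = 0.779

α = 0.779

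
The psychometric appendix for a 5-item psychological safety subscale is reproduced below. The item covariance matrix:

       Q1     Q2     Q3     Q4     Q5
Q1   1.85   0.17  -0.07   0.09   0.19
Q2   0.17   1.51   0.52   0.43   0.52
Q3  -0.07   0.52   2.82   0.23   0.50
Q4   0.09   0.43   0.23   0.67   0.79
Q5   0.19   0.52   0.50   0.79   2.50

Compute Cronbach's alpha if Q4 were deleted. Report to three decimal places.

Remaining items: Q1, Q2, Q3, Q5 (k = 4).
sum of item variances = 1.85 + 1.51 + 2.82 + 2.50 = 8.68
total variance = 8.68 + 2 × 1.83 = 12.34
α (item deleted) = (4/3)·(1 − 8.68/12.34) = 0.395

α = 0.395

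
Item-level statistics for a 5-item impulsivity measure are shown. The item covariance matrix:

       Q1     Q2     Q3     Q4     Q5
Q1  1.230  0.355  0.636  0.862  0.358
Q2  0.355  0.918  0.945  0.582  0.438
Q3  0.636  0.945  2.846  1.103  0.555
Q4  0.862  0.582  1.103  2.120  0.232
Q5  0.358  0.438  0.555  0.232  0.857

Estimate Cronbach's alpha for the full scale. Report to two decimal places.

α = 0.75

sum of item variances = 1.230 + 0.918 + 2.846 + 2.120 + 0.857 = 7.971
Sum of off-diagonal covariances = 6.066
σ²_total = 7.971 + 2 × 6.066 = 20.103
α = (k/(k−1))·(1 − sum of item variances/σ²_total) = (5/4)·(1 − 7.971/20.103) = 0.75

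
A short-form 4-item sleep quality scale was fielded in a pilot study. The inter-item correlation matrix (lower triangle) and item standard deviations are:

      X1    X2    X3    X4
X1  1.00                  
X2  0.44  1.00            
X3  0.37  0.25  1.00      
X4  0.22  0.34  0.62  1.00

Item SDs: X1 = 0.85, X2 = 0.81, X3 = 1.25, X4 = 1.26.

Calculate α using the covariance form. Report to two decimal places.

α = 0.70

Σσ²ᵢ = 0.85² + 0.81² + 1.25² + 1.26² = 4.5287
Covariances σ_ij = r_ij · s_i · s_j:
  σ(X1,X2) = 0.44 × 0.85 × 0.81 = 0.3029
  σ(X1,X3) = 0.37 × 0.85 × 1.25 = 0.3931
  σ(X1,X4) = 0.22 × 0.85 × 1.26 = 0.2356
  σ(X2,X3) = 0.25 × 0.81 × 1.25 = 0.2531
  σ(X2,X4) = 0.34 × 0.81 × 1.26 = 0.3470
  σ(X3,X4) = 0.62 × 1.25 × 1.26 = 0.9765
σ²_T = Σσ²ᵢ + 2·Σσ_ij = 4.5287 + 2 × 2.5082 = 9.5451
α = (4/3)·(1 − 4.5287/9.5451) = 0.70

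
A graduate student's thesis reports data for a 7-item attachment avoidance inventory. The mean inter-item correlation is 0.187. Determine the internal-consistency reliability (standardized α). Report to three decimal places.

Standardized α = k·r̄ / (1 + (k−1)·r̄) = 7 × 0.187 / (1 + 6 × 0.187)
  = 1.3090 / 2.1220 = 0.617

standardized α = 0.617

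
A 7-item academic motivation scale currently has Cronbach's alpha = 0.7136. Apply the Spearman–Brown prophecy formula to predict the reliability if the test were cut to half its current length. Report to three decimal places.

predicted reliability = 0.555

Length factor m = 1/2
α' = m·α / (1 − (1−m)·α)
   = 1/2 × 0.7136 / (1 − (1 − 1/2) × 0.7136)
   = 0.3568 / 0.6432 = 0.555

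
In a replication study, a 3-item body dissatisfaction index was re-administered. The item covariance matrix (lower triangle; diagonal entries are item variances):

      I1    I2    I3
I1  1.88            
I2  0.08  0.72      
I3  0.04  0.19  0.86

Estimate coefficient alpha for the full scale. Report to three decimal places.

α = 0.228

sum of item variances = 1.88 + 0.72 + 0.86 = 3.46
Sum of off-diagonal covariances = 0.31
total variance = 3.46 + 2 × 0.31 = 4.08
α = (k/(k−1))·(1 − sum of item variances/total variance) = (3/2)·(1 − 3.46/4.08) = 0.228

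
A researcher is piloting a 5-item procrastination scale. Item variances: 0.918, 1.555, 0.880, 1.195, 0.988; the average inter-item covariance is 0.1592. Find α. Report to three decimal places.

sum of item variances = 0.918 + 1.555 + 0.880 + 1.195 + 0.988 = 5.536
Sum of the 10 distinct covariances = 10 × 0.1592 = 1.5920
σ²_T = sum of item variances + 2·Σcov = 5.536 + 2 × 1.5920 = 8.7200
α = (5/4)·(1 − 5.536/8.7200) = 0.456

α = 0.456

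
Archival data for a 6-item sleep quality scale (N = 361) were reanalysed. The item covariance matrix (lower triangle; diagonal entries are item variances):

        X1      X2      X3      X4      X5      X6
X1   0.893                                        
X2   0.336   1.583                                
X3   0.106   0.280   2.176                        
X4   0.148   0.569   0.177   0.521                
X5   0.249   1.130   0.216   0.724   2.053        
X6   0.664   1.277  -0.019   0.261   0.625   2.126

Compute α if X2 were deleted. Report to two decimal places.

Remaining items: X1, X3, X4, X5, X6 (k = 5).
Σσᵢ² = 0.893 + 2.176 + 0.521 + 2.053 + 2.126 = 7.769
σ²_T = 7.769 + 2 × 3.151 = 14.071
α (item deleted) = (5/4)·(1 − 7.769/14.071) = 0.56

α = 0.56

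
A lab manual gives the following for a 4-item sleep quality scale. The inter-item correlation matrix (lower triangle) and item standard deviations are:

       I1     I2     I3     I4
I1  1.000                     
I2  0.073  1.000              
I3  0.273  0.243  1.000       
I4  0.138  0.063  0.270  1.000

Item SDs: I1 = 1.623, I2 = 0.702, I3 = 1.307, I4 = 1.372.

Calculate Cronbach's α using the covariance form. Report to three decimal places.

Cronbach's α = 0.455

Σσ²ᵢ = 1.623² + 0.702² + 1.307² + 1.372² = 6.7176
Covariances σ_ij = r_ij · s_i · s_j:
  σ(I1,I2) = 0.073 × 1.623 × 0.702 = 0.0832
  σ(I1,I3) = 0.273 × 1.623 × 1.307 = 0.5791
  σ(I1,I4) = 0.138 × 1.623 × 1.372 = 0.3073
  σ(I2,I3) = 0.243 × 0.702 × 1.307 = 0.2230
  σ(I2,I4) = 0.063 × 0.702 × 1.372 = 0.0607
  σ(I3,I4) = 0.270 × 1.307 × 1.372 = 0.4842
σ²_T = Σσ²ᵢ + 2·Σσ_ij = 6.7176 + 2 × 1.7375 = 10.1926
α = (4/3)·(1 − 6.7176/10.1926) = 0.455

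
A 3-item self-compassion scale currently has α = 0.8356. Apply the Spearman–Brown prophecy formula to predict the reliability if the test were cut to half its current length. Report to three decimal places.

Length factor m = 1/2
α' = m·α / (1 − (1−m)·α)
   = 1/2 × 0.8356 / (1 − (1 − 1/2) × 0.8356)
   = 0.4178 / 0.5822 = 0.718

predicted reliability = 0.718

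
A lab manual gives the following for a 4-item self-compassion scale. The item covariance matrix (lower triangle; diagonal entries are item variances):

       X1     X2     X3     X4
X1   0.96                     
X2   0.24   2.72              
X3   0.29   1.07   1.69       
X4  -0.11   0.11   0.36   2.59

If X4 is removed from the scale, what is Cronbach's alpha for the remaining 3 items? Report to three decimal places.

Remaining items: X1, X2, X3 (k = 3).
Σσᵢ² = 0.96 + 2.72 + 1.69 = 5.37
σ²_total = 5.37 + 2 × 1.60 = 8.57
α (item deleted) = (3/2)·(1 − 5.37/8.57) = 0.560

Cronbach's alpha = 0.560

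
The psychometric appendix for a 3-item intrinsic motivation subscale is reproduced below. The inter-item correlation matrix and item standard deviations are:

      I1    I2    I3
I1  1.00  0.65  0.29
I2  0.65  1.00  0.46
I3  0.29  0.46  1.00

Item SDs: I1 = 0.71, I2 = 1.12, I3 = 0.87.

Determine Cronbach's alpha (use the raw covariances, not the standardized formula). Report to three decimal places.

Σσ²ᵢ = 0.71² + 1.12² + 0.87² = 2.5154
Covariances σ_ij = r_ij · s_i · s_j:
  σ(I1,I2) = 0.65 × 0.71 × 1.12 = 0.5169
  σ(I1,I3) = 0.29 × 0.71 × 0.87 = 0.1791
  σ(I2,I3) = 0.46 × 1.12 × 0.87 = 0.4482
σ²_T = Σσ²ᵢ + 2·Σσ_ij = 2.5154 + 2 × 1.1442 = 4.8038
α = (3/2)·(1 − 2.5154/4.8038) = 0.715

α = 0.715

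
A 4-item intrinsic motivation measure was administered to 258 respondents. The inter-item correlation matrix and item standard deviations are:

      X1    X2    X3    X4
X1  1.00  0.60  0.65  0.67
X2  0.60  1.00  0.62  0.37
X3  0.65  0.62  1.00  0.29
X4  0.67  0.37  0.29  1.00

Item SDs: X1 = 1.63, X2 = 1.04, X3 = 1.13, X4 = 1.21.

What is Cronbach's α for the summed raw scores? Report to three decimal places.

Σσ²ᵢ = 1.63² + 1.04² + 1.13² + 1.21² = 6.4795
Covariances σ_ij = r_ij · s_i · s_j:
  σ(X1,X2) = 0.60 × 1.63 × 1.04 = 1.0171
  σ(X1,X3) = 0.65 × 1.63 × 1.13 = 1.1972
  σ(X1,X4) = 0.67 × 1.63 × 1.21 = 1.3214
  σ(X2,X3) = 0.62 × 1.04 × 1.13 = 0.7286
  σ(X2,X4) = 0.37 × 1.04 × 1.21 = 0.4656
  σ(X3,X4) = 0.29 × 1.13 × 1.21 = 0.3965
σ²_T = Σσ²ᵢ + 2·Σσ_ij = 6.4795 + 2 × 5.1264 = 16.7323
α = (4/3)·(1 − 6.4795/16.7323) = 0.817

Cronbach's α = 0.817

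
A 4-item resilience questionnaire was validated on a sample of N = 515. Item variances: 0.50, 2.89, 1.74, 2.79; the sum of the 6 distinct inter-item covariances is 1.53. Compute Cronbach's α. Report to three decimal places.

sum of item variances = 0.50 + 2.89 + 1.74 + 2.79 = 7.92
Sum of distinct covariances = 1.53
Var(T) = sum of item variances + 2·Σcov = 7.92 + 2 × 1.53 = 10.98
α = (4/3)·(1 − 7.92/10.98) = 0.372

α = 0.372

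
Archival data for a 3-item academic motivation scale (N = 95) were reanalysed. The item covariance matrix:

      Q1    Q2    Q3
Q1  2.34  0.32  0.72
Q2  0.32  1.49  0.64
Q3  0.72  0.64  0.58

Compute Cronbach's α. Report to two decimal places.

ΣVar(i) = 2.34 + 1.49 + 0.58 = 4.41
Σ_{i<j} σ_ij = 1.68
Var(T) = 4.41 + 2 × 1.68 = 7.77
α = (k/(k−1))·(1 − ΣVar(i)/Var(T)) = (3/2)·(1 − 4.41/7.77) = 0.65

α = 0.65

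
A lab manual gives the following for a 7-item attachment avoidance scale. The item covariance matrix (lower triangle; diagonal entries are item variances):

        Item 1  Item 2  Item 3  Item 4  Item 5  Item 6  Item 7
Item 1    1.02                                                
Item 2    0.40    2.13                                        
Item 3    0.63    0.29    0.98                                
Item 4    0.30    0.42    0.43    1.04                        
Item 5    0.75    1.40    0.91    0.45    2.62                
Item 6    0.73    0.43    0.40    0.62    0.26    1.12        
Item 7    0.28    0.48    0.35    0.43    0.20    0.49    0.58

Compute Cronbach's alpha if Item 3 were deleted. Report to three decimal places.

Remaining items: Item 1, Item 2, Item 4, Item 5, Item 6, Item 7 (k = 6).
sum of item variances = 1.02 + 2.13 + 1.04 + 2.62 + 1.12 + 0.58 = 8.51
Var(T) = 8.51 + 2 × 7.64 = 23.79
α (item deleted) = (6/5)·(1 − 8.51/23.79) = 0.771

α = 0.771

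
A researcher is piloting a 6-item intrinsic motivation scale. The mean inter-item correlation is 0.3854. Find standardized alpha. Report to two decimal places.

α = 0.79

Standardized α = k·r̄ / (1 + (k−1)·r̄) = 6 × 0.3854 / (1 + 5 × 0.3854)
  = 2.3124 / 2.9270 = 0.79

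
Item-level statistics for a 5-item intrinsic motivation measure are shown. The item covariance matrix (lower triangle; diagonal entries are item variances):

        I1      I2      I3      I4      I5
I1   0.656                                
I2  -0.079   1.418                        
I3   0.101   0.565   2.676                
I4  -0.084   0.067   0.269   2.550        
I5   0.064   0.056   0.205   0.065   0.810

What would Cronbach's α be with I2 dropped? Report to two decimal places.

Cronbach's α = 0.21

Remaining items: I1, I3, I4, I5 (k = 4).
ΣVar(i) = 0.656 + 2.676 + 2.550 + 0.810 = 6.692
σ²_T = 6.692 + 2 × 0.620 = 7.932
α (item deleted) = (4/3)·(1 − 6.692/7.932) = 0.21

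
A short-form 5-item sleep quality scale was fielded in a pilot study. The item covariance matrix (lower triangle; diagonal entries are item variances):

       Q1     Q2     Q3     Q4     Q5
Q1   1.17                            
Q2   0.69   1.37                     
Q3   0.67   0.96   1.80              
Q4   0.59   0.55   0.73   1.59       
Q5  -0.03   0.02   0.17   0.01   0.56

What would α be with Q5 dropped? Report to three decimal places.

α = 0.781

Remaining items: Q1, Q2, Q3, Q4 (k = 4).
ΣVar(i) = 1.17 + 1.37 + 1.80 + 1.59 = 5.93
Var(T) = 5.93 + 2 × 4.19 = 14.31
α (item deleted) = (4/3)·(1 − 5.93/14.31) = 0.781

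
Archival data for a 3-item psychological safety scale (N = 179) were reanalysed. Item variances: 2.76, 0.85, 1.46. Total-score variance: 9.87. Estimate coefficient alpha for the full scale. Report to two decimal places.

sum of item variances = 2.76 + 0.85 + 1.46 = 5.07
α = (k/(k−1))·(1 − sum of item variances/total variance) = (3/2)·(1 − 5.07/9.87) = 0.73

coefficient alpha = 0.73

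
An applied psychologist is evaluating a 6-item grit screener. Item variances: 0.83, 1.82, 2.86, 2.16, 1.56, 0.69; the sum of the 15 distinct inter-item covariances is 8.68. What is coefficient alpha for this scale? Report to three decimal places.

coefficient alpha = 0.764

ΣVar(i) = 0.83 + 1.82 + 2.86 + 2.16 + 1.56 + 0.69 = 9.92
Sum of distinct covariances = 8.68
σ²_total = ΣVar(i) + 2·Σcov = 9.92 + 2 × 8.68 = 27.28
α = (6/5)·(1 − 9.92/27.28) = 0.764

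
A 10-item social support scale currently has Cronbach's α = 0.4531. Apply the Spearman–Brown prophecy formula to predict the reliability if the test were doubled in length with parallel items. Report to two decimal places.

predicted reliability = 0.62

Length factor m = 2
α' = m·α / (1 + (m−1)·α)
   = 2 × 0.4531 / (1 + (2 − 1) × 0.4531)
   = 0.9062 / 1.4531 = 0.62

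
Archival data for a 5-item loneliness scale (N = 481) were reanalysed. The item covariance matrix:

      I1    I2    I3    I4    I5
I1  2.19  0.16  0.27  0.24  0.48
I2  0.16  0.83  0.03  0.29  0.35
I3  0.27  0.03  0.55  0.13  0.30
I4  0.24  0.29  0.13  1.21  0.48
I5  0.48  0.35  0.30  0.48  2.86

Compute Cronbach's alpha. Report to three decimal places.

Σσ²ᵢ = 2.19 + 0.83 + 0.55 + 1.21 + 2.86 = 7.64
Sum of the distinct covariances = 2.73
σ²_T = 7.64 + 2 × 2.73 = 13.10
α = (k/(k−1))·(1 − Σσ²ᵢ/σ²_T) = (5/4)·(1 − 7.64/13.10) = 0.521

Cronbach's alpha = 0.521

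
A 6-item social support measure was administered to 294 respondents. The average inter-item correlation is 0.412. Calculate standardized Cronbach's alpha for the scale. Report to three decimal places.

standardized Cronbach's alpha = 0.808

Standardized α = k·r̄ / (1 + (k−1)·r̄) = 6 × 0.412 / (1 + 5 × 0.412)
  = 2.4720 / 3.0600 = 0.808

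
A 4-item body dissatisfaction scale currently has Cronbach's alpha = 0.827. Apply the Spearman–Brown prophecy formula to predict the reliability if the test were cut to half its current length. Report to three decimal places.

predicted reliability = 0.705

Length factor m = 1/2
α' = m·α / (1 − (1−m)·α)
   = 1/2 × 0.827 / (1 − (1 − 1/2) × 0.827)
   = 0.4135 / 0.5865 = 0.705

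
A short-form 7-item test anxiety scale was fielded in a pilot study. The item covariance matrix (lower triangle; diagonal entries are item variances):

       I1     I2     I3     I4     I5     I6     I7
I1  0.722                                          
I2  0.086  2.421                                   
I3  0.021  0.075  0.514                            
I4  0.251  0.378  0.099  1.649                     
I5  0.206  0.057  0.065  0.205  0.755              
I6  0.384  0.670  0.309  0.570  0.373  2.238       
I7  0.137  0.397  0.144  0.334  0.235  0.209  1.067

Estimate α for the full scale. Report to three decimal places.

ΣVar(i) = 0.722 + 2.421 + 0.514 + 1.649 + 0.755 + 2.238 + 1.067 = 9.366
Σ_{i<j} σ_ij = 5.205
total variance = 9.366 + 2 × 5.205 = 19.776
α = (k/(k−1))·(1 − ΣVar(i)/total variance) = (7/6)·(1 − 9.366/19.776) = 0.614

α = 0.614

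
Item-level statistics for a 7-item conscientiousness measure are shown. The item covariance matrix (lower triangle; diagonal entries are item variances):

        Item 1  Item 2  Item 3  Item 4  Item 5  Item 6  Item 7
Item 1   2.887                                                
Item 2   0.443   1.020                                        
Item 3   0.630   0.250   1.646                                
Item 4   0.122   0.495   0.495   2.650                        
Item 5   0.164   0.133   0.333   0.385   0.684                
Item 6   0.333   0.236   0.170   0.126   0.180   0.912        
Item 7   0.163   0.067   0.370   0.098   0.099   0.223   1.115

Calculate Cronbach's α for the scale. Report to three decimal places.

sum of item variances = 2.887 + 1.020 + 1.646 + 2.650 + 0.684 + 0.912 + 1.115 = 10.914
Σ_{i<j} σ_ij = 5.515
total variance = 10.914 + 2 × 5.515 = 21.944
α = (k/(k−1))·(1 − sum of item variances/total variance) = (7/6)·(1 − 10.914/21.944) = 0.586

Cronbach's α = 0.586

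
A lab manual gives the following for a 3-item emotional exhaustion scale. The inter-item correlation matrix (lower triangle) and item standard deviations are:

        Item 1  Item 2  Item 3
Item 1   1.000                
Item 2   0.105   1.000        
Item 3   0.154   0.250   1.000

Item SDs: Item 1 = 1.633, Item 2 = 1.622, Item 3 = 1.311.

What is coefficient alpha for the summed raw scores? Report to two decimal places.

α = 0.37

Σσ²ᵢ = 1.633² + 1.622² + 1.311² = 7.0163
Covariances σ_ij = r_ij · s_i · s_j:
  σ(Item 1,Item 2) = 0.105 × 1.633 × 1.622 = 0.2781
  σ(Item 1,Item 3) = 0.154 × 1.633 × 1.311 = 0.3297
  σ(Item 2,Item 3) = 0.250 × 1.622 × 1.311 = 0.5316
σ²_T = Σσ²ᵢ + 2·Σσ_ij = 7.0163 + 2 × 1.1394 = 9.2951
α = (3/2)·(1 − 7.0163/9.2951) = 0.37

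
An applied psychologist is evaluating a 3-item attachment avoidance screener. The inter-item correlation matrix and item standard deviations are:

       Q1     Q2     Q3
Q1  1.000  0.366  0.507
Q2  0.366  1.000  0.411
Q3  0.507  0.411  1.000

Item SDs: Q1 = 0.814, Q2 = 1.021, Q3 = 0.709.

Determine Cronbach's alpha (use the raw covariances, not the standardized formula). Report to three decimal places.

Cronbach's alpha = 0.671

Σσ²ᵢ = 0.814² + 1.021² + 0.709² = 2.2077
Covariances σ_ij = r_ij · s_i · s_j:
  σ(Q1,Q2) = 0.366 × 0.814 × 1.021 = 0.3042
  σ(Q1,Q3) = 0.507 × 0.814 × 0.709 = 0.2926
  σ(Q2,Q3) = 0.411 × 1.021 × 0.709 = 0.2975
σ²_T = Σσ²ᵢ + 2·Σσ_ij = 2.2077 + 2 × 0.8943 = 3.9963
α = (3/2)·(1 − 2.2077/3.9963) = 0.671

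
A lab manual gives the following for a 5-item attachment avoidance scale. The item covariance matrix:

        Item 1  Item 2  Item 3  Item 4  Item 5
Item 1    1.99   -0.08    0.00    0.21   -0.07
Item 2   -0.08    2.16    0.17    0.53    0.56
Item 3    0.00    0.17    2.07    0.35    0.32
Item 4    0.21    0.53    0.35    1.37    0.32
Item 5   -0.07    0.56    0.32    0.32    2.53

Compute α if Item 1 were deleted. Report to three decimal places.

Remaining items: Item 2, Item 3, Item 4, Item 5 (k = 4).
ΣVar(i) = 2.16 + 2.07 + 1.37 + 2.53 = 8.13
total variance = 8.13 + 2 × 2.25 = 12.63
α (item deleted) = (4/3)·(1 − 8.13/12.63) = 0.475

α = 0.475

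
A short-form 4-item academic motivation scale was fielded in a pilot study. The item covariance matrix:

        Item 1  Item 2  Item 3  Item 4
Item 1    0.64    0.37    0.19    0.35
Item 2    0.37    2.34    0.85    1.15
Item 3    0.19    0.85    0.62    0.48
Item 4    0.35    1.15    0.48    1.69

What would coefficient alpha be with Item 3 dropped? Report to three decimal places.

Remaining items: Item 1, Item 2, Item 4 (k = 3).
sum of item variances = 0.64 + 2.34 + 1.69 = 4.67
total variance = 4.67 + 2 × 1.87 = 8.41
α (item deleted) = (3/2)·(1 − 4.67/8.41) = 0.667

coefficient alpha = 0.667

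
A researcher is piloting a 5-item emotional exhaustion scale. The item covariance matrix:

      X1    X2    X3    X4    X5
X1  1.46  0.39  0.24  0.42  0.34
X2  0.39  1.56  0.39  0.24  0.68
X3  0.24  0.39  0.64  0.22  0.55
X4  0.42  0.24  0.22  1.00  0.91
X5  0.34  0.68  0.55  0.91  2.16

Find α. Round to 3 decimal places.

sum of item variances = 1.46 + 1.56 + 0.64 + 1.00 + 2.16 = 6.82
Σ_{i<j} σ_ij = 4.38
Var(T) = 6.82 + 2 × 4.38 = 15.58
α = (k/(k−1))·(1 − sum of item variances/Var(T)) = (5/4)·(1 − 6.82/15.58) = 0.703

α = 0.703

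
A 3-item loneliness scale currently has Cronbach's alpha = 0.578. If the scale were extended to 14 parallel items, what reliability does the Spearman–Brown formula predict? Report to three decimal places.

predicted reliability = 0.865

Length factor m = 14/3 = 4.6667
α' = m·α / (1 + (m−1)·α)
   = 14/3 × 0.578 / (1 + (14/3 − 1) × 0.578)
   = 2.6973 / 3.1193 = 0.865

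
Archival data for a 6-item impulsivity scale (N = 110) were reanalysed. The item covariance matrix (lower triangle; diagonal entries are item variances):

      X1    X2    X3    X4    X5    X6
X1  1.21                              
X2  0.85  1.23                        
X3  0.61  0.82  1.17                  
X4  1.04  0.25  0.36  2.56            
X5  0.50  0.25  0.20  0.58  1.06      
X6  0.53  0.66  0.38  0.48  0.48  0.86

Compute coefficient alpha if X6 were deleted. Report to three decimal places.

coefficient alpha = 0.752

Remaining items: X1, X2, X3, X4, X5 (k = 5).
Σσ²ᵢ = 1.21 + 1.23 + 1.17 + 2.56 + 1.06 = 7.23
σ²_T = 7.23 + 2 × 5.46 = 18.15
α (item deleted) = (5/4)·(1 − 7.23/18.15) = 0.752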